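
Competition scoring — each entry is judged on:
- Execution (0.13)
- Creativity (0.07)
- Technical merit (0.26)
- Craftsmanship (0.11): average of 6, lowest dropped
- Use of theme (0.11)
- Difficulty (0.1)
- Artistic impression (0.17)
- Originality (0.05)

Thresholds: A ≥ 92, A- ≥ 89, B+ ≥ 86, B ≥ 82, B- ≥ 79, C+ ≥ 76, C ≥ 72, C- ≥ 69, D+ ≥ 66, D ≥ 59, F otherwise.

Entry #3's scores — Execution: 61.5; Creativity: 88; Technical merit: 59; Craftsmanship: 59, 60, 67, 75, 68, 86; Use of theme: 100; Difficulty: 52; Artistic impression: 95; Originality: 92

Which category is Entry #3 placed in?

C

Craftsmanship: drop 59 → average of remaining 5 = 356/5 = 71.2
Weighted total:
  Execution 61.5 × 0.13 = 7.995
  Creativity 88 × 0.07 = 6.16
  Technical merit 59 × 0.26 = 15.34
  Craftsmanship 71.2 × 0.11 = 7.832
  Use of theme 100 × 0.11 = 11
  Difficulty 52 × 0.1 = 5.2
  Artistic impression 95 × 0.17 = 16.15
  Originality 92 × 0.05 = 4.6
Sum = 74.277
74.277 is ≥ 72 and < 76 → C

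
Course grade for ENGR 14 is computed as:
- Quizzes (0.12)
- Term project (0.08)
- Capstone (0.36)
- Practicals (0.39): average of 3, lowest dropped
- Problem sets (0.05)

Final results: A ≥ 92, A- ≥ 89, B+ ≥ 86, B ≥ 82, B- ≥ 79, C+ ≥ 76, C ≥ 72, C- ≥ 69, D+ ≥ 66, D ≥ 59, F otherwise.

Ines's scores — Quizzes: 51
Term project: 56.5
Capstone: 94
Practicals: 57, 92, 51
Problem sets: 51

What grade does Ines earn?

C+

Practicals: drop 51 → average of remaining 2 = 149/2 = 74.5
Weighted total:
  Quizzes 51 × 0.12 = 6.12
  Term project 56.5 × 0.08 = 4.52
  Capstone 94 × 0.36 = 33.84
  Practicals 74.5 × 0.39 = 29.055
  Problem sets 51 × 0.05 = 2.55
Sum = 76.085
76.085 is ≥ 76 and < 79 → C+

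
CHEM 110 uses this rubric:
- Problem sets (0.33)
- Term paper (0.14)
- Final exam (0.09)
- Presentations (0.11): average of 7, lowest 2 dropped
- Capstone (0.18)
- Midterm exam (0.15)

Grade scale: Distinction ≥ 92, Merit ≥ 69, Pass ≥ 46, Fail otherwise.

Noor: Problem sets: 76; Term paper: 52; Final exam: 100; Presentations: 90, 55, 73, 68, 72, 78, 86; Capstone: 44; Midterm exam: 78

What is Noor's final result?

Merit

Presentations: drop 55, 68 → average of remaining 5 = 399/5 = 79.8
Weighted total:
  Problem sets 76 × 0.33 = 25.08
  Term paper 52 × 0.14 = 7.28
  Final exam 100 × 0.09 = 9
  Presentations 79.8 × 0.11 = 8.778
  Capstone 44 × 0.18 = 7.92
  Midterm exam 78 × 0.15 = 11.7
Sum = 69.758
69.758 is ≥ 69 and < 92 → Merit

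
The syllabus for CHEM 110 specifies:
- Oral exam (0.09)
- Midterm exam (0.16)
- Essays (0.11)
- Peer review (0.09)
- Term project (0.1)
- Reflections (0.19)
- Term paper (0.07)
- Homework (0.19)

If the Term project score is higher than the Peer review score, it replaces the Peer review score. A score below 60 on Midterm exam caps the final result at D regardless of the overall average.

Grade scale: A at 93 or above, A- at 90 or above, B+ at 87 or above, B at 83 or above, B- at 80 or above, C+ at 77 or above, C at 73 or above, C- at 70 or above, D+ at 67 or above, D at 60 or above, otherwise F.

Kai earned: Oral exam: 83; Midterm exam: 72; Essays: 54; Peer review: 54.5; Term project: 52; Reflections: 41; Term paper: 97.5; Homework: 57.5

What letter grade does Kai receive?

D

Term project (52) ≤ Peer review (54.5), so Peer review stays at 54.5.
Midterm exam score 72 ≥ 60: minimum met.
Weighted total:
  Oral exam 83 × 0.09 = 7.47
  Midterm exam 72 × 0.16 = 11.52
  Essays 54 × 0.11 = 5.94
  Peer review 54.5 × 0.09 = 4.905
  Term project 52 × 0.1 = 5.2
  Reflections 41 × 0.19 = 7.79
  Term paper 97.5 × 0.07 = 6.825
  Homework 57.5 × 0.19 = 10.925
Sum = 60.575
60.575 is ≥ 60 and < 67 → D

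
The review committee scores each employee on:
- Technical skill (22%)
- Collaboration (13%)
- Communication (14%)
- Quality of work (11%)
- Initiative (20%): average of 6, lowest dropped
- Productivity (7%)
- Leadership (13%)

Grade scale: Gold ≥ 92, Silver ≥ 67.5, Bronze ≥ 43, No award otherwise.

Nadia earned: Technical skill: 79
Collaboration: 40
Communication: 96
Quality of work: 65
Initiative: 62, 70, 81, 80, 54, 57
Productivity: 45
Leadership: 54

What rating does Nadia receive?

Bronze

Initiative: drop 54 → average of remaining 5 = 350/5 = 70
Weighted total:
  Technical skill 79 × 0.22 = 17.38
  Collaboration 40 × 0.13 = 5.2
  Communication 96 × 0.14 = 13.44
  Quality of work 65 × 0.11 = 7.15
  Initiative 70 × 0.2 = 14
  Productivity 45 × 0.07 = 3.15
  Leadership 54 × 0.13 = 7.02
Sum = 67.34
67.34 is ≥ 43 and < 67.5 → Bronze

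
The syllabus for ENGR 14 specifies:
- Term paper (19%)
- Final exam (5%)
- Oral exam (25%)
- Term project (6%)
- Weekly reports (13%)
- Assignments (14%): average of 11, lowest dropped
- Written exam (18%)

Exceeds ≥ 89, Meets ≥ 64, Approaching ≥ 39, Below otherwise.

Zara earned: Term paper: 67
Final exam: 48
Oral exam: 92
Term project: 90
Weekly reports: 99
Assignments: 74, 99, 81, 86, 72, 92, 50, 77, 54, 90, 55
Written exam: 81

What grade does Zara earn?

Assignments: drop 50 → average of remaining 10 = 780/10 = 78
Weighted total:
  Term paper 67 × 0.19 = 12.73
  Final exam 48 × 0.05 = 2.4
  Oral exam 92 × 0.25 = 23
  Term project 90 × 0.06 = 5.4
  Weekly reports 99 × 0.13 = 12.87
  Assignments 78 × 0.14 = 10.92
  Written exam 81 × 0.18 = 14.58
Sum = 81.9
81.9 is ≥ 64 and < 89 → Meets

Meets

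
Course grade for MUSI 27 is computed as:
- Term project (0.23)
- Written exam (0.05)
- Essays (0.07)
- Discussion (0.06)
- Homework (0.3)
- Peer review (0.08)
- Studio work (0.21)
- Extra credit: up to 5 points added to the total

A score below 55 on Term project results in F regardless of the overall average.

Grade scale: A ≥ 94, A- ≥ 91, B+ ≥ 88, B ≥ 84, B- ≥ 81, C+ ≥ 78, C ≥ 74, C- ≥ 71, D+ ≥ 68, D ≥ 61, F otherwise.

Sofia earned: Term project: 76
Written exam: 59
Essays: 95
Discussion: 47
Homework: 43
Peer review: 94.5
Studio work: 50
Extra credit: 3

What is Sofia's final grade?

D

Term project score 76 ≥ 55: minimum met.
Weighted total:
  Term project 76 × 0.23 = 17.48
  Written exam 59 × 0.05 = 2.95
  Essays 95 × 0.07 = 6.65
  Discussion 47 × 0.06 = 2.82
  Homework 43 × 0.3 = 12.9
  Peer review 94.5 × 0.08 = 7.56
  Studio work 50 × 0.21 = 10.5
Sum = 60.86
Extra credit: 60.86 + 3 = 63.86
63.86 is ≥ 61 and < 68 → D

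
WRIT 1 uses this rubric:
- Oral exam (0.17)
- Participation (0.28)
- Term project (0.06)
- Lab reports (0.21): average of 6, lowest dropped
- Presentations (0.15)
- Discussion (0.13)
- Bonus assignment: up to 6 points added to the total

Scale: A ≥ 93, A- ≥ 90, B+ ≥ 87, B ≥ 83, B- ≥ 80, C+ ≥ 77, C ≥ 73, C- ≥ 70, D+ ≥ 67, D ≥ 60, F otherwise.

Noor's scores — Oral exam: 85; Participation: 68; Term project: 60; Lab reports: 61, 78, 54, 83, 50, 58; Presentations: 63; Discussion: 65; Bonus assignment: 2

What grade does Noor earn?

C-

Lab reports: drop 50 → average of remaining 5 = 334/5 = 66.8
Weighted total:
  Oral exam 85 × 0.17 = 14.45
  Participation 68 × 0.28 = 19.04
  Term project 60 × 0.06 = 3.6
  Lab reports 66.8 × 0.21 = 14.028
  Presentations 63 × 0.15 = 9.45
  Discussion 65 × 0.13 = 8.45
Sum = 69.018
Bonus assignment: 69.018 + 2 = 71.018
71.018 is ≥ 70 and < 73 → C-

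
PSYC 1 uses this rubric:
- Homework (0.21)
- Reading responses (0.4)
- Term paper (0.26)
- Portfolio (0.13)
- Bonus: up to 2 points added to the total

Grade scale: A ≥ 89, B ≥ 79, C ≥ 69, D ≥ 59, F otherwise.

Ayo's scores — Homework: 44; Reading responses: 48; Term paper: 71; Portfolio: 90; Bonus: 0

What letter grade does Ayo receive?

Weighted total:
  Homework 44 × 0.21 = 9.24
  Reading responses 48 × 0.4 = 19.2
  Term paper 71 × 0.26 = 18.46
  Portfolio 90 × 0.13 = 11.7
Sum = 58.6
Bonus: 58.6 + 0 = 58.6
58.6 < 59 → F

F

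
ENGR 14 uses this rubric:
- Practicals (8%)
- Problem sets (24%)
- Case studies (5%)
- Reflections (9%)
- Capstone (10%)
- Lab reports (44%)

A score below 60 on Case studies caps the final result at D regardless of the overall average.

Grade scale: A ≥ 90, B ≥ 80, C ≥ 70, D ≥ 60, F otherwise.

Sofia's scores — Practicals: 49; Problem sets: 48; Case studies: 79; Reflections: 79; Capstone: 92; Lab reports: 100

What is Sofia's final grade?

C

Case studies score 79 ≥ 60: minimum met.
Weighted total:
  Practicals 49 × 0.08 = 3.92
  Problem sets 48 × 0.24 = 11.52
  Case studies 79 × 0.05 = 3.95
  Reflections 79 × 0.09 = 7.11
  Capstone 92 × 0.1 = 9.2
  Lab reports 100 × 0.44 = 44
Sum = 79.7
79.7 is ≥ 70 and < 80 → C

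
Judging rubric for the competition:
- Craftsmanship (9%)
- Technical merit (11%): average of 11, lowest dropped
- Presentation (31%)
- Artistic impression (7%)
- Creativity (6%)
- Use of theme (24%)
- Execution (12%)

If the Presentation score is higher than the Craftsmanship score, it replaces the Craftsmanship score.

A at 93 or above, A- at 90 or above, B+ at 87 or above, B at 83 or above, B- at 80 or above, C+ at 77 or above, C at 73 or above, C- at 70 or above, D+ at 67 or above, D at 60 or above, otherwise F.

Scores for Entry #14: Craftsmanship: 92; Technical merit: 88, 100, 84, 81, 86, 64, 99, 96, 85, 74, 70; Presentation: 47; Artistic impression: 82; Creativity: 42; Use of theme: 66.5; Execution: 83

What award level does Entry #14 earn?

Technical merit: drop 64 → average of remaining 10 = 863/10 = 86.3
Presentation (47) ≤ Craftsmanship (92), so Craftsmanship stays at 92.
Weighted total:
  Craftsmanship 92 × 0.09 = 8.28
  Technical merit 86.3 × 0.11 = 9.493
  Presentation 47 × 0.31 = 14.57
  Artistic impression 82 × 0.07 = 5.74
  Creativity 42 × 0.06 = 2.52
  Use of theme 66.5 × 0.24 = 15.96
  Execution 83 × 0.12 = 9.96
Sum = 66.523
66.523 is ≥ 60 and < 67 → D

D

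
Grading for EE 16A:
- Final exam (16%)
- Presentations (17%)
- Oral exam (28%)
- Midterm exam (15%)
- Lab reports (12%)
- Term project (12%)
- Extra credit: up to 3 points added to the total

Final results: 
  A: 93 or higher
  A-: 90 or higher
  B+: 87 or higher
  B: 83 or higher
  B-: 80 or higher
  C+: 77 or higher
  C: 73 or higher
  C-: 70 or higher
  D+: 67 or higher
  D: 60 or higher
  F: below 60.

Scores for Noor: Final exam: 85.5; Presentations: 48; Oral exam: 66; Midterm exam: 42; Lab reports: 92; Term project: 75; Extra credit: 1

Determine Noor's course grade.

Weighted total:
  Final exam 85.5 × 0.16 = 13.68
  Presentations 48 × 0.17 = 8.16
  Oral exam 66 × 0.28 = 18.48
  Midterm exam 42 × 0.15 = 6.3
  Lab reports 92 × 0.12 = 11.04
  Term project 75 × 0.12 = 9
Sum = 66.66
Extra credit: 66.66 + 1 = 67.66
67.66 is ≥ 67 and < 70 → D+

D+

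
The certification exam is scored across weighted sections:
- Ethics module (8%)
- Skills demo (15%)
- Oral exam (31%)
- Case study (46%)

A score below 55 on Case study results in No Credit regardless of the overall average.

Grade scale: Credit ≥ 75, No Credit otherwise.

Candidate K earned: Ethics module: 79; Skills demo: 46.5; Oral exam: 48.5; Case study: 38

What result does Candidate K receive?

No Credit

Case study score 38 < 55: minimum not met.
Weighted total:
  Ethics module 79 × 0.08 = 6.32
  Skills demo 46.5 × 0.15 = 6.975
  Oral exam 48.5 × 0.31 = 15.035
  Case study 38 × 0.46 = 17.48
Sum = 45.81
Because the Case study minimum was not met, the result is No Credit.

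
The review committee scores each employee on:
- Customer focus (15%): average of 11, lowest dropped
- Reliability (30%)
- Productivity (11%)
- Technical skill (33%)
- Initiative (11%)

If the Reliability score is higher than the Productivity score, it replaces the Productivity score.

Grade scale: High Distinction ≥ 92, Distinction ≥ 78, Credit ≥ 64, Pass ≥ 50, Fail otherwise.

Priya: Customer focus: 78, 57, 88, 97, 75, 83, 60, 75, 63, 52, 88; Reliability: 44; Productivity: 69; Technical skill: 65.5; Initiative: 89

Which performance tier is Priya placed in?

Customer focus: drop 52 → average of remaining 10 = 764/10 = 76.4
Reliability (44) ≤ Productivity (69), so Productivity stays at 69.
Weighted total:
  Customer focus 76.4 × 0.15 = 11.46
  Reliability 44 × 0.3 = 13.2
  Productivity 69 × 0.11 = 7.59
  Technical skill 65.5 × 0.33 = 21.615
  Initiative 89 × 0.11 = 9.79
Sum = 63.655
63.655 is ≥ 50 and < 64 → Pass

Pass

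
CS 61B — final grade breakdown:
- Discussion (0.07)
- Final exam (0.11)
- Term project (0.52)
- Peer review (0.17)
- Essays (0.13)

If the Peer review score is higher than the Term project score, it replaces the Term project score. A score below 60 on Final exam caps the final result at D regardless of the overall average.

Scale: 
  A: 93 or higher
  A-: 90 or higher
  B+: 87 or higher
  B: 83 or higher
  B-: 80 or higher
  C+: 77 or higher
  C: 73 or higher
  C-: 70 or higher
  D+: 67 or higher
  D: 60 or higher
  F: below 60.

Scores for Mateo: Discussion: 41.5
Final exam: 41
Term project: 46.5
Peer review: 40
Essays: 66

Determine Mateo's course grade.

Peer review (40) ≤ Term project (46.5), so Term project stays at 46.5.
Final exam score 41 < 60: minimum not met.
Weighted total:
  Discussion 41.5 × 0.07 = 2.905
  Final exam 41 × 0.11 = 4.51
  Term project 46.5 × 0.52 = 24.18
  Peer review 40 × 0.17 = 6.8
  Essays 66 × 0.13 = 8.58
Sum = 46.975
46.975 would be F; cap at D applies → F.

F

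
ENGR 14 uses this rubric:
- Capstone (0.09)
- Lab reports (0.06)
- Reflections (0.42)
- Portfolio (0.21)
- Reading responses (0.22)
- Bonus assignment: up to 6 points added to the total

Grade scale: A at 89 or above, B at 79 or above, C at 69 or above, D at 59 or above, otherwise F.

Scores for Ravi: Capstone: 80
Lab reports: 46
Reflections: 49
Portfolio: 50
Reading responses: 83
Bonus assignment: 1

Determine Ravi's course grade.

D

Weighted total:
  Capstone 80 × 0.09 = 7.2
  Lab reports 46 × 0.06 = 2.76
  Reflections 49 × 0.42 = 20.58
  Portfolio 50 × 0.21 = 10.5
  Reading responses 83 × 0.22 = 18.26
Sum = 59.3
Bonus assignment: 59.3 + 1 = 60.3
60.3 is ≥ 59 and < 69 → D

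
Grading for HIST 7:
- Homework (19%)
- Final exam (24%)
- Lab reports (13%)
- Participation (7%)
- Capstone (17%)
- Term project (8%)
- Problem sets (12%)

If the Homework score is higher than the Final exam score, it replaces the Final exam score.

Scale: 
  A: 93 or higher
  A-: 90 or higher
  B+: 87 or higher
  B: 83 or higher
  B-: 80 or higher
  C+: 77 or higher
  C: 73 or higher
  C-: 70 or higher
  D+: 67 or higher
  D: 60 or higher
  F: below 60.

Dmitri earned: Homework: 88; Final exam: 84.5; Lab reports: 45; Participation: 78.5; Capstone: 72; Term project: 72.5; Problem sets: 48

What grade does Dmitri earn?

C-

Homework (88) > Final exam (84.5), so Final exam counts as 88.
Weighted total:
  Homework 88 × 0.19 = 16.72
  Final exam 88 × 0.24 = 21.12
  Lab reports 45 × 0.13 = 5.85
  Participation 78.5 × 0.07 = 5.495
  Capstone 72 × 0.17 = 12.24
  Term project 72.5 × 0.08 = 5.8
  Problem sets 48 × 0.12 = 5.76
Sum = 72.985
72.985 is ≥ 70 and < 73 → C-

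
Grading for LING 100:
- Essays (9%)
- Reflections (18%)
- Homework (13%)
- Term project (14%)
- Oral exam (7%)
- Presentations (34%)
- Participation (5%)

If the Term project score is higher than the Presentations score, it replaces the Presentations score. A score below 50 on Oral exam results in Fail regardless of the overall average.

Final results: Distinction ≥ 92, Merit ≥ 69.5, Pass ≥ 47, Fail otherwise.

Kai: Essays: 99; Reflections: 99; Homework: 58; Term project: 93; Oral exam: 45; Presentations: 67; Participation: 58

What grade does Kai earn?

Term project (93) > Presentations (67), so Presentations counts as 93.
Oral exam score 45 < 50: minimum not met.
Weighted total:
  Essays 99 × 0.09 = 8.91
  Reflections 99 × 0.18 = 17.82
  Homework 58 × 0.13 = 7.54
  Term project 93 × 0.14 = 13.02
  Oral exam 45 × 0.07 = 3.15
  Presentations 93 × 0.34 = 31.62
  Participation 58 × 0.05 = 2.9
Sum = 84.96
Because the Oral exam minimum was not met, the result is Fail.

Fail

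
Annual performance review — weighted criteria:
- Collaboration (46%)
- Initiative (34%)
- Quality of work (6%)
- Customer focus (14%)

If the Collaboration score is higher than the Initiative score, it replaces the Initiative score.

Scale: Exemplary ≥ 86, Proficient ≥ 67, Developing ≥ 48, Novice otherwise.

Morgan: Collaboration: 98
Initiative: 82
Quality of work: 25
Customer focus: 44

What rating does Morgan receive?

Collaboration (98) > Initiative (82), so Initiative counts as 98.
Weighted total:
  Collaboration 98 × 0.46 = 45.08
  Initiative 98 × 0.34 = 33.32
  Quality of work 25 × 0.06 = 1.5
  Customer focus 44 × 0.14 = 6.16
Sum = 86.06
86.06 ≥ 86 → Exemplary

Exemplary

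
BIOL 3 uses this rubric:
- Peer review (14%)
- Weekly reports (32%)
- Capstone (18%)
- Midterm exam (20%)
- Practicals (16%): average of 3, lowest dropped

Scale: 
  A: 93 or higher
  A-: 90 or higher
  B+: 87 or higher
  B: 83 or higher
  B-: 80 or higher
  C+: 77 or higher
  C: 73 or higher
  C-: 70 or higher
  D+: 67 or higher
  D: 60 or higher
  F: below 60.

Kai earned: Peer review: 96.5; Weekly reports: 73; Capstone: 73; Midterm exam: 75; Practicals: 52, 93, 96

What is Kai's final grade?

Practicals: drop 52 → average of remaining 2 = 189/2 = 94.5
Weighted total:
  Peer review 96.5 × 0.14 = 13.51
  Weekly reports 73 × 0.32 = 23.36
  Capstone 73 × 0.18 = 13.14
  Midterm exam 75 × 0.2 = 15
  Practicals 94.5 × 0.16 = 15.12
Sum = 80.13
80.13 is ≥ 80 and < 83 → B-

B-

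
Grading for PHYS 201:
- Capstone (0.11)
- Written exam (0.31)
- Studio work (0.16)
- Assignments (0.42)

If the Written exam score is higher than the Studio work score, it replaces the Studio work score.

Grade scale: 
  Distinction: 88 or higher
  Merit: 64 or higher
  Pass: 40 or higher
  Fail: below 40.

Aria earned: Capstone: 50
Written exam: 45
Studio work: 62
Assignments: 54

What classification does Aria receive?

Written exam (45) ≤ Studio work (62), so Studio work stays at 62.
Weighted total:
  Capstone 50 × 0.11 = 5.5
  Written exam 45 × 0.31 = 13.95
  Studio work 62 × 0.16 = 9.92
  Assignments 54 × 0.42 = 22.68
Sum = 52.05
52.05 is ≥ 40 and < 64 → Pass

Pass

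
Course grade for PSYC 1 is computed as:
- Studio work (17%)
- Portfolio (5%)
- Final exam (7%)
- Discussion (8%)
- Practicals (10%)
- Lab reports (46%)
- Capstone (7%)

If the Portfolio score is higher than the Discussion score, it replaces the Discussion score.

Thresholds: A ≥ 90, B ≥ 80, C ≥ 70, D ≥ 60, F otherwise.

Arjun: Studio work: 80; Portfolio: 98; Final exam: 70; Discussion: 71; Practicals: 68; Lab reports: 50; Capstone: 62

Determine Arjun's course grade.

Portfolio (98) > Discussion (71), so Discussion counts as 98.
Weighted total:
  Studio work 80 × 0.17 = 13.6
  Portfolio 98 × 0.05 = 4.9
  Final exam 70 × 0.07 = 4.9
  Discussion 98 × 0.08 = 7.84
  Practicals 68 × 0.1 = 6.8
  Lab reports 50 × 0.46 = 23
  Capstone 62 × 0.07 = 4.34
Sum = 65.38
65.38 is ≥ 60 and < 70 → D

D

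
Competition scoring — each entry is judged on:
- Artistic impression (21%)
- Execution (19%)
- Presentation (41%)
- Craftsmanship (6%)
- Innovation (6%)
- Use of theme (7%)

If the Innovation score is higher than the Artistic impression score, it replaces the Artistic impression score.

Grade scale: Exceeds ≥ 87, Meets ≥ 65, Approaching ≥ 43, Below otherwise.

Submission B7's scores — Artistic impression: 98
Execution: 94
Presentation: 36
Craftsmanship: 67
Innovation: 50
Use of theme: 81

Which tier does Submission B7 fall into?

Innovation (50) ≤ Artistic impression (98), so Artistic impression stays at 98.
Weighted total:
  Artistic impression 98 × 0.21 = 20.58
  Execution 94 × 0.19 = 17.86
  Presentation 36 × 0.41 = 14.76
  Craftsmanship 67 × 0.06 = 4.02
  Innovation 50 × 0.06 = 3
  Use of theme 81 × 0.07 = 5.67
Sum = 65.89
65.89 is ≥ 65 and < 87 → Meets

Meets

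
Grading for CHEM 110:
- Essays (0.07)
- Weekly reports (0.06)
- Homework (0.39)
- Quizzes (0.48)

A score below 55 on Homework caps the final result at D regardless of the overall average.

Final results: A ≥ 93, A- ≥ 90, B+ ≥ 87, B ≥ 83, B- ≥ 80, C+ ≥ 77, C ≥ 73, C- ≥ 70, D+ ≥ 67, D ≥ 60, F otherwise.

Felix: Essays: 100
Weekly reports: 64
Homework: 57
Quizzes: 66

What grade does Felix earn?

D

Homework score 57 ≥ 55: minimum met.
Weighted total:
  Essays 100 × 0.07 = 7
  Weekly reports 64 × 0.06 = 3.84
  Homework 57 × 0.39 = 22.23
  Quizzes 66 × 0.48 = 31.68
Sum = 64.75
64.75 is ≥ 60 and < 67 → D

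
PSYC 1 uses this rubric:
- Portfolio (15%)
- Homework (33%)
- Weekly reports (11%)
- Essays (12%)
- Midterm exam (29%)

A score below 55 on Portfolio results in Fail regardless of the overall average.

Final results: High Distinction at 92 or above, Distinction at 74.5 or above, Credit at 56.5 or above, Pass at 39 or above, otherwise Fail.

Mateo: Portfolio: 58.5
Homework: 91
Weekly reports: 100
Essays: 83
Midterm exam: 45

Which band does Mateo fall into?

Portfolio score 58.5 ≥ 55: minimum met.
Weighted total:
  Portfolio 58.5 × 0.15 = 8.775
  Homework 91 × 0.33 = 30.03
  Weekly reports 100 × 0.11 = 11
  Essays 83 × 0.12 = 9.96
  Midterm exam 45 × 0.29 = 13.05
Sum = 72.815
72.815 is ≥ 56.5 and < 74.5 → Credit

Credit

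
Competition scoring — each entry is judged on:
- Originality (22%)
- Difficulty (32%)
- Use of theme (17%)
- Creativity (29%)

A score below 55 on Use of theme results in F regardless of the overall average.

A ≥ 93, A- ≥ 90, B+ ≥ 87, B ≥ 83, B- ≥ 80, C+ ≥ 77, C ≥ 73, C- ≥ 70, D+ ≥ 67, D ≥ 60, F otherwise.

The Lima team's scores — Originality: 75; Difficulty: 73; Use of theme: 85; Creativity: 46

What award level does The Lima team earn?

D+

Use of theme score 85 ≥ 55: minimum met.
Weighted total:
  Originality 75 × 0.22 = 16.5
  Difficulty 73 × 0.32 = 23.36
  Use of theme 85 × 0.17 = 14.45
  Creativity 46 × 0.29 = 13.34
Sum = 67.65
67.65 is ≥ 67 and < 70 → D+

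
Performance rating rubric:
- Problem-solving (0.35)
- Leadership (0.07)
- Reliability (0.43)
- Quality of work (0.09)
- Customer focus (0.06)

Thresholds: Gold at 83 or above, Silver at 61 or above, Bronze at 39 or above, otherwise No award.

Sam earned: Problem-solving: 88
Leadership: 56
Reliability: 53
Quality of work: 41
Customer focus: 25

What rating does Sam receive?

Weighted total:
  Problem-solving 88 × 0.35 = 30.8
  Leadership 56 × 0.07 = 3.92
  Reliability 53 × 0.43 = 22.79
  Quality of work 41 × 0.09 = 3.69
  Customer focus 25 × 0.06 = 1.5
Sum = 62.7
62.7 is ≥ 61 and < 83 → Silver

Silver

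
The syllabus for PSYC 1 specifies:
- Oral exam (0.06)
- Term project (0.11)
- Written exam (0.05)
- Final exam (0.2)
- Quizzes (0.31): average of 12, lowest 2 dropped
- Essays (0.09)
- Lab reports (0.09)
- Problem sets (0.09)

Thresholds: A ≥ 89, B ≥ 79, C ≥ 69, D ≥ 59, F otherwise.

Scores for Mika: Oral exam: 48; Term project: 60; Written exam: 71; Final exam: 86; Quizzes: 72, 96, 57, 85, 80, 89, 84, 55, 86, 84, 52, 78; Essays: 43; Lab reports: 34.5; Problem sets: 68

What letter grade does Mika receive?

D

Quizzes: drop 52, 55 → average of remaining 10 = 811/10 = 81.1
Weighted total:
  Oral exam 48 × 0.06 = 2.88
  Term project 60 × 0.11 = 6.6
  Written exam 71 × 0.05 = 3.55
  Final exam 86 × 0.2 = 17.2
  Quizzes 81.1 × 0.31 = 25.141
  Essays 43 × 0.09 = 3.87
  Lab reports 34.5 × 0.09 = 3.105
  Problem sets 68 × 0.09 = 6.12
Sum = 68.466
68.466 is ≥ 59 and < 69 → D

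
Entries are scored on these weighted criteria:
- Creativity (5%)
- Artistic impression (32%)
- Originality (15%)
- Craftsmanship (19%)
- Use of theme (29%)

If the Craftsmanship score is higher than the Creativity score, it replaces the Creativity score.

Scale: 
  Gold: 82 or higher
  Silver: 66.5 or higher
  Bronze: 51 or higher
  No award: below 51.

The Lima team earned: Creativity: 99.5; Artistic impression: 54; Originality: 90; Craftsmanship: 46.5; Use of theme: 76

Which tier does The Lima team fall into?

Craftsmanship (46.5) ≤ Creativity (99.5), so Creativity stays at 99.5.
Weighted total:
  Creativity 99.5 × 0.05 = 4.975
  Artistic impression 54 × 0.32 = 17.28
  Originality 90 × 0.15 = 13.5
  Craftsmanship 46.5 × 0.19 = 8.835
  Use of theme 76 × 0.29 = 22.04
Sum = 66.63
66.63 is ≥ 66.5 and < 82 → Silver

Silver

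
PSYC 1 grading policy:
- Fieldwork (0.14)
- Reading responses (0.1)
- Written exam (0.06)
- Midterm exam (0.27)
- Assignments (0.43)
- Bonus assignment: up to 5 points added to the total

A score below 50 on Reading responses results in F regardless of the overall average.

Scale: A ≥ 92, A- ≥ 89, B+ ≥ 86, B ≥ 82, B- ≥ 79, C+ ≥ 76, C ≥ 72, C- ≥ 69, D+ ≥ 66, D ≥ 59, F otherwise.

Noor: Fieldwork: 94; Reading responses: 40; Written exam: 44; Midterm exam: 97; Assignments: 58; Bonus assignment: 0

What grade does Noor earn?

Reading responses score 40 < 50: minimum not met.
Weighted total:
  Fieldwork 94 × 0.14 = 13.16
  Reading responses 40 × 0.1 = 4
  Written exam 44 × 0.06 = 2.64
  Midterm exam 97 × 0.27 = 26.19
  Assignments 58 × 0.43 = 24.94
Sum = 70.93
Bonus assignment: 70.93 + 0 = 70.93
Because the Reading responses minimum was not met, the result is F.

F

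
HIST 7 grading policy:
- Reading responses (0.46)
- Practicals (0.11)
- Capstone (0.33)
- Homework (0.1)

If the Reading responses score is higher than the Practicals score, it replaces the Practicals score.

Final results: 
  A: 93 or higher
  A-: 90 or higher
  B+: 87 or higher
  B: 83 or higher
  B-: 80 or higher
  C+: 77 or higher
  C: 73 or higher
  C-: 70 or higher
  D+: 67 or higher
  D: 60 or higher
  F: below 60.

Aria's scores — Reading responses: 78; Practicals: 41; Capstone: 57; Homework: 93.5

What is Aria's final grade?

C-

Reading responses (78) > Practicals (41), so Practicals counts as 78.
Weighted total:
  Reading responses 78 × 0.46 = 35.88
  Practicals 78 × 0.11 = 8.58
  Capstone 57 × 0.33 = 18.81
  Homework 93.5 × 0.1 = 9.35
Sum = 72.62
72.62 is ≥ 70 and < 73 → C-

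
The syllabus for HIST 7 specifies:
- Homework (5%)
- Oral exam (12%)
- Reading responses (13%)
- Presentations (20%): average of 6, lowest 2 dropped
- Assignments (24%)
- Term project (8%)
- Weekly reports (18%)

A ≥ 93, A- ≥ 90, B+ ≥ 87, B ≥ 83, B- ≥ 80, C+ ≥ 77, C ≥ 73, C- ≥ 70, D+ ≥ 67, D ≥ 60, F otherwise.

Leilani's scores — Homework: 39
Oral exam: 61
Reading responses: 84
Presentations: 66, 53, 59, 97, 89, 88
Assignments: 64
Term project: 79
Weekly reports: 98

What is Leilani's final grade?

C

Presentations: drop 53, 59 → average of remaining 4 = 340/4 = 85
Weighted total:
  Homework 39 × 0.05 = 1.95
  Oral exam 61 × 0.12 = 7.32
  Reading responses 84 × 0.13 = 10.92
  Presentations 85 × 0.2 = 17
  Assignments 64 × 0.24 = 15.36
  Term project 79 × 0.08 = 6.32
  Weekly reports 98 × 0.18 = 17.64
Sum = 76.51
76.51 is ≥ 73 and < 77 → C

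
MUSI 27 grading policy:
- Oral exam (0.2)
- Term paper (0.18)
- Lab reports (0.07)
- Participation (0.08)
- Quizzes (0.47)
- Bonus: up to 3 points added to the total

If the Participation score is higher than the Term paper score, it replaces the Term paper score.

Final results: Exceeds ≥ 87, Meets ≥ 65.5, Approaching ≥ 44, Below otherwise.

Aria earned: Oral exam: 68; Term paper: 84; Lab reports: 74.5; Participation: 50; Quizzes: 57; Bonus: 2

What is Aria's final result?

Participation (50) ≤ Term paper (84), so Term paper stays at 84.
Weighted total:
  Oral exam 68 × 0.2 = 13.6
  Term paper 84 × 0.18 = 15.12
  Lab reports 74.5 × 0.07 = 5.215
  Participation 50 × 0.08 = 4
  Quizzes 57 × 0.47 = 26.79
Sum = 64.725
Bonus: 64.725 + 2 = 66.725
66.725 is ≥ 65.5 and < 87 → Meets

Meets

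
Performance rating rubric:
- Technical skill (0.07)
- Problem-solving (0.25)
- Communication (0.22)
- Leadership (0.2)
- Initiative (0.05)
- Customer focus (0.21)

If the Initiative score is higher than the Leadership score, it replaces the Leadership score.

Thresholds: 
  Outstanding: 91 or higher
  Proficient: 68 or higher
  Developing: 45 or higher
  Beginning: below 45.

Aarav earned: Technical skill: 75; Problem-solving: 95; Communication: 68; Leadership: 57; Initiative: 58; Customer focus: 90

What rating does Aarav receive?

Proficient

Initiative (58) > Leadership (57), so Leadership counts as 58.
Weighted total:
  Technical skill 75 × 0.07 = 5.25
  Problem-solving 95 × 0.25 = 23.75
  Communication 68 × 0.22 = 14.96
  Leadership 58 × 0.2 = 11.6
  Initiative 58 × 0.05 = 2.9
  Customer focus 90 × 0.21 = 18.9
Sum = 77.36
77.36 is ≥ 68 and < 91 → Proficient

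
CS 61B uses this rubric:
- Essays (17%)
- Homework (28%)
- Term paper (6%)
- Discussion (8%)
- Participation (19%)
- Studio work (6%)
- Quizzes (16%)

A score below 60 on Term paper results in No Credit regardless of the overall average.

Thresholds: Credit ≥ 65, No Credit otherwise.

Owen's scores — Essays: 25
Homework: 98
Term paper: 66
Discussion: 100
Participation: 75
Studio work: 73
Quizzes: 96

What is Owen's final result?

Credit

Term paper score 66 ≥ 60: minimum met.
Weighted total:
  Essays 25 × 0.17 = 4.25
  Homework 98 × 0.28 = 27.44
  Term paper 66 × 0.06 = 3.96
  Discussion 100 × 0.08 = 8
  Participation 75 × 0.19 = 14.25
  Studio work 73 × 0.06 = 4.38
  Quizzes 96 × 0.16 = 15.36
Sum = 77.64
77.64 ≥ 65 → Credit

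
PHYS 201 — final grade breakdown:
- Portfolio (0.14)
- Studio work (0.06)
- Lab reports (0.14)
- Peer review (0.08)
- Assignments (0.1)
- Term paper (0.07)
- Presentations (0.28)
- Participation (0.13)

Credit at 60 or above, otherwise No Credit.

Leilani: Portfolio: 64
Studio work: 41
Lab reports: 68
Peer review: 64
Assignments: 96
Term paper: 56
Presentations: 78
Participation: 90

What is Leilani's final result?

Credit

Weighted total:
  Portfolio 64 × 0.14 = 8.96
  Studio work 41 × 0.06 = 2.46
  Lab reports 68 × 0.14 = 9.52
  Peer review 64 × 0.08 = 5.12
  Assignments 96 × 0.1 = 9.6
  Term paper 56 × 0.07 = 3.92
  Presentations 78 × 0.28 = 21.84
  Participation 90 × 0.13 = 11.7
Sum = 73.12
73.12 ≥ 60 → Credit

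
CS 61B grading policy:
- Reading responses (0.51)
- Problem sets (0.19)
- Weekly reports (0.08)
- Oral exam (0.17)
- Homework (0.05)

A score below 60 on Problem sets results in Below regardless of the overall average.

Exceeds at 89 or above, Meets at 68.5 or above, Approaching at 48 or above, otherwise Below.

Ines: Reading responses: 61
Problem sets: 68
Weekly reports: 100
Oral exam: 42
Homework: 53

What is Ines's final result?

Approaching

Problem sets score 68 ≥ 60: minimum met.
Weighted total:
  Reading responses 61 × 0.51 = 31.11
  Problem sets 68 × 0.19 = 12.92
  Weekly reports 100 × 0.08 = 8
  Oral exam 42 × 0.17 = 7.14
  Homework 53 × 0.05 = 2.65
Sum = 61.82
61.82 is ≥ 48 and < 68.5 → Approaching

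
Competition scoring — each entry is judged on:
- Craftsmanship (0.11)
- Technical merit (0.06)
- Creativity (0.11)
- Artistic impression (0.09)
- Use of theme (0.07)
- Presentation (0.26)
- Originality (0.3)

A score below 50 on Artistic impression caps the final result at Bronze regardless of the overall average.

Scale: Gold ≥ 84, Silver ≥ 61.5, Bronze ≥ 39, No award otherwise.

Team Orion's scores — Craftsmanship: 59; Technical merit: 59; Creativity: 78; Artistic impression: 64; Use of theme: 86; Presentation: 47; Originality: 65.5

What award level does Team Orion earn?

Silver

Artistic impression score 64 ≥ 50: minimum met.
Weighted total:
  Craftsmanship 59 × 0.11 = 6.49
  Technical merit 59 × 0.06 = 3.54
  Creativity 78 × 0.11 = 8.58
  Artistic impression 64 × 0.09 = 5.76
  Use of theme 86 × 0.07 = 6.02
  Presentation 47 × 0.26 = 12.22
  Originality 65.5 × 0.3 = 19.65
Sum = 62.26
62.26 is ≥ 61.5 and < 84 → Silver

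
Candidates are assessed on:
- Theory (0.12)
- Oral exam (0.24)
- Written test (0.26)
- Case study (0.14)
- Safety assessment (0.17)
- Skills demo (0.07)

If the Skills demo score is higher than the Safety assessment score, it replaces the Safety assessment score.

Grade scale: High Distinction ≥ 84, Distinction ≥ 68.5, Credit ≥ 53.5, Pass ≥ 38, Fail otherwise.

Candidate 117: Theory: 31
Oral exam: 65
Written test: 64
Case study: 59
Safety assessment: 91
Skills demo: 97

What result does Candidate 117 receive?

Skills demo (97) > Safety assessment (91), so Safety assessment counts as 97.
Weighted total:
  Theory 31 × 0.12 = 3.72
  Oral exam 65 × 0.24 = 15.6
  Written test 64 × 0.26 = 16.64
  Case study 59 × 0.14 = 8.26
  Safety assessment 97 × 0.17 = 16.49
  Skills demo 97 × 0.07 = 6.79
Sum = 67.5
67.5 is ≥ 53.5 and < 68.5 → Credit

Credit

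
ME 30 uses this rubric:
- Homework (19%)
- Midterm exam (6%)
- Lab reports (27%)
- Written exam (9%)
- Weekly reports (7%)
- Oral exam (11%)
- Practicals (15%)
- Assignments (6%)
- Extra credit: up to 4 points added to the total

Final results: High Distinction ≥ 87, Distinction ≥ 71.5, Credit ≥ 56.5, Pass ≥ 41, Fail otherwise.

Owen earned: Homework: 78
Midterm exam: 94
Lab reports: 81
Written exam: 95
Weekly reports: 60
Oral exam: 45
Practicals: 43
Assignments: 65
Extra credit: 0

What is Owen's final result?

Weighted total:
  Homework 78 × 0.19 = 14.82
  Midterm exam 94 × 0.06 = 5.64
  Lab reports 81 × 0.27 = 21.87
  Written exam 95 × 0.09 = 8.55
  Weekly reports 60 × 0.07 = 4.2
  Oral exam 45 × 0.11 = 4.95
  Practicals 43 × 0.15 = 6.45
  Assignments 65 × 0.06 = 3.9
Sum = 70.38
Extra credit: 70.38 + 0 = 70.38
70.38 is ≥ 56.5 and < 71.5 → Credit

Credit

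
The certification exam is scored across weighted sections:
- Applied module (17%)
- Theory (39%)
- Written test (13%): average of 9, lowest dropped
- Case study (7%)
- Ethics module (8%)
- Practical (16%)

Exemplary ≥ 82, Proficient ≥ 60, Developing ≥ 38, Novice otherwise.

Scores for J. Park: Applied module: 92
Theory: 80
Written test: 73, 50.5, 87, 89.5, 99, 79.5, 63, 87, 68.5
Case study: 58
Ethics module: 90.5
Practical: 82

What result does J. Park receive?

Written test: drop 50.5 → average of remaining 8 = 646.5/8 = 80.8125
Weighted total:
  Applied module 92 × 0.17 = 15.64
  Theory 80 × 0.39 = 31.2
  Written test 80.8125 × 0.13 = 10.505625
  Case study 58 × 0.07 = 4.06
  Ethics module 90.5 × 0.08 = 7.24
  Practical 82 × 0.16 = 13.12
Sum = 81.765625
81.765625 is ≥ 60 and < 82 → Proficient

Proficient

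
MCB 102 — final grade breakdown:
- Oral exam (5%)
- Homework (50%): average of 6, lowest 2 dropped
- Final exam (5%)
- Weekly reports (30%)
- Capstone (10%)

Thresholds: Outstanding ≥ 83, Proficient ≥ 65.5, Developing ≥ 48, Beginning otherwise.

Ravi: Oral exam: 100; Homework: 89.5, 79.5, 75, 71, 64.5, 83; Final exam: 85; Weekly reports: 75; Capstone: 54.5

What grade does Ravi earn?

Proficient

Homework: drop 64.5, 71 → average of remaining 4 = 327/4 = 81.75
Weighted total:
  Oral exam 100 × 0.05 = 5
  Homework 81.75 × 0.5 = 40.875
  Final exam 85 × 0.05 = 4.25
  Weekly reports 75 × 0.3 = 22.5
  Capstone 54.5 × 0.1 = 5.45
Sum = 78.075
78.075 is ≥ 65.5 and < 83 → Proficient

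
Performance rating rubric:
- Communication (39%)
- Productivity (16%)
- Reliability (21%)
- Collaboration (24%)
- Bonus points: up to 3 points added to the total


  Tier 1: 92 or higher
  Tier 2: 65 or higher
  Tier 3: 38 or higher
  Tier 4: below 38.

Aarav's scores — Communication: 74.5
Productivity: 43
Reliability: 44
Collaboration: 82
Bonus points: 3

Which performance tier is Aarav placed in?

Tier 2

Weighted total:
  Communication 74.5 × 0.39 = 29.055
  Productivity 43 × 0.16 = 6.88
  Reliability 44 × 0.21 = 9.24
  Collaboration 82 × 0.24 = 19.68
Sum = 64.855
Bonus points: 64.855 + 3 = 67.855
67.855 is ≥ 65 and < 92 → Tier 2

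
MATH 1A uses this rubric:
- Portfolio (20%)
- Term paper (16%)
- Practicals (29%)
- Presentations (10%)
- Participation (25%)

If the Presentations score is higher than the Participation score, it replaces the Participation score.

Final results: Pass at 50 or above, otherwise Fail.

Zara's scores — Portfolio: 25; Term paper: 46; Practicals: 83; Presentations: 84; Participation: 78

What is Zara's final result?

Presentations (84) > Participation (78), so Participation counts as 84.
Weighted total:
  Portfolio 25 × 0.2 = 5
  Term paper 46 × 0.16 = 7.36
  Practicals 83 × 0.29 = 24.07
  Presentations 84 × 0.1 = 8.4
  Participation 84 × 0.25 = 21
Sum = 65.83
65.83 ≥ 50 → Pass

Pass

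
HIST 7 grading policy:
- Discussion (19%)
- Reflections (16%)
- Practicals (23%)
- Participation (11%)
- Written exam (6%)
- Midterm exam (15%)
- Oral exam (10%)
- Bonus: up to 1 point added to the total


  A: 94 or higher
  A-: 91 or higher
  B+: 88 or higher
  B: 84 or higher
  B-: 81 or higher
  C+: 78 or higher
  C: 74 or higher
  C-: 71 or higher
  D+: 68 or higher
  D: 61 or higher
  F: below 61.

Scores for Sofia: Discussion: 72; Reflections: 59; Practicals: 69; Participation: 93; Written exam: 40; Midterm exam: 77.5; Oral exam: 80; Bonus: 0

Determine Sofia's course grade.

Weighted total:
  Discussion 72 × 0.19 = 13.68
  Reflections 59 × 0.16 = 9.44
  Practicals 69 × 0.23 = 15.87
  Participation 93 × 0.11 = 10.23
  Written exam 40 × 0.06 = 2.4
  Midterm exam 77.5 × 0.15 = 11.625
  Oral exam 80 × 0.1 = 8
Sum = 71.245
Bonus: 71.245 + 0 = 71.245
71.245 is ≥ 71 and < 74 → C-

C-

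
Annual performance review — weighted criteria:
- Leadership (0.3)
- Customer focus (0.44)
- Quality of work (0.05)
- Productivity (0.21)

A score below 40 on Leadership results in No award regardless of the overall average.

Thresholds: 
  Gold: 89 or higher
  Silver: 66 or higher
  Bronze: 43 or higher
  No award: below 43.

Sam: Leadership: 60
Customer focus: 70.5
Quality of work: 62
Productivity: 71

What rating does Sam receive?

Silver

Leadership score 60 ≥ 40: minimum met.
Weighted total:
  Leadership 60 × 0.3 = 18
  Customer focus 70.5 × 0.44 = 31.02
  Quality of work 62 × 0.05 = 3.1
  Productivity 71 × 0.21 = 14.91
Sum = 67.03
67.03 is ≥ 66 and < 89 → Silver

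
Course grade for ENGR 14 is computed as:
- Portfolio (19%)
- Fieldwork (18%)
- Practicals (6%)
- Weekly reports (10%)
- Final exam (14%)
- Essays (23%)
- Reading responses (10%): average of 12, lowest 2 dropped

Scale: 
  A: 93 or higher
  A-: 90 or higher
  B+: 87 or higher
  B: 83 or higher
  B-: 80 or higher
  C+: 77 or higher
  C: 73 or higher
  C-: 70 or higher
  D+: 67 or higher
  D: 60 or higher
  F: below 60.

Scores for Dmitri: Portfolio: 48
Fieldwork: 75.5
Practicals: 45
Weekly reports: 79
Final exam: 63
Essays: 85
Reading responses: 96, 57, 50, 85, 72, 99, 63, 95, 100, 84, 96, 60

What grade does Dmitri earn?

Reading responses: drop 50, 57 → average of remaining 10 = 850/10 = 85
Weighted total:
  Portfolio 48 × 0.19 = 9.12
  Fieldwork 75.5 × 0.18 = 13.59
  Practicals 45 × 0.06 = 2.7
  Weekly reports 79 × 0.1 = 7.9
  Final exam 63 × 0.14 = 8.82
  Essays 85 × 0.23 = 19.55
  Reading responses 85 × 0.1 = 8.5
Sum = 70.18
70.18 is ≥ 70 and < 73 → C-

C-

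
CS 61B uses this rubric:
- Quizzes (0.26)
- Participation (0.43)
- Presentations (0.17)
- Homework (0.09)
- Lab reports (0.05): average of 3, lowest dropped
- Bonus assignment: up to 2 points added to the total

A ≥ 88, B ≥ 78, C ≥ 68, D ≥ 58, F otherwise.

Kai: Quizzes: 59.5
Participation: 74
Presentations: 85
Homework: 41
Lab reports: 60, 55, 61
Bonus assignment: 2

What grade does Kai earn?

C

Lab reports: drop 55 → average of remaining 2 = 121/2 = 60.5
Weighted total:
  Quizzes 59.5 × 0.26 = 15.47
  Participation 74 × 0.43 = 31.82
  Presentations 85 × 0.17 = 14.45
  Homework 41 × 0.09 = 3.69
  Lab reports 60.5 × 0.05 = 3.025
Sum = 68.455
Bonus assignment: 68.455 + 2 = 70.455
70.455 is ≥ 68 and < 78 → C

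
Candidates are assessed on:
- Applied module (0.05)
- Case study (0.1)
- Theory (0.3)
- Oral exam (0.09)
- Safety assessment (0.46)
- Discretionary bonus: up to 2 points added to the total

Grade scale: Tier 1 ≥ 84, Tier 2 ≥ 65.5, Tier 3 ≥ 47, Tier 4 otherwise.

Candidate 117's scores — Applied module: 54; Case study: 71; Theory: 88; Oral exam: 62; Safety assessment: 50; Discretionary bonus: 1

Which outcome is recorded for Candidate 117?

Tier 2

Weighted total:
  Applied module 54 × 0.05 = 2.7
  Case study 71 × 0.1 = 7.1
  Theory 88 × 0.3 = 26.4
  Oral exam 62 × 0.09 = 5.58
  Safety assessment 50 × 0.46 = 23
Sum = 64.78
Discretionary bonus: 64.78 + 1 = 65.78
65.78 is ≥ 65.5 and < 84 → Tier 2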